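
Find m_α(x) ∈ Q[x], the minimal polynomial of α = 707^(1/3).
m_α(x) = x^3 - 707

α satisfies α^3 = 707, so x^3 - 707 annihilates α. By the rational root test, a rational root p/q (in lowest terms) of x^3 - 707 would satisfy p^3 = 707 q^3, forcing q = 1 and p^3 = 707; but 707 is not a perfect cube, contradiction. A monic cubic over Q with no rational root is irreducible (any nontrivial factorization would include a linear factor). Hence x^3 - 707 is the minimal polynomial of α, and in particular [Q(α):Q] = 3.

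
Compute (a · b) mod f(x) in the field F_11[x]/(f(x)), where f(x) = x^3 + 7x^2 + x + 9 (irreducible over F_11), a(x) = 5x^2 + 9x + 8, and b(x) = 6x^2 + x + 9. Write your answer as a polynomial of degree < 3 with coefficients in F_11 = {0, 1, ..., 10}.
a · b ≡ 7x^2 + 3x + 1 (mod f(x))

Multiply in F_11[x]: a(x)·b(x) = (5x^2 + 9x + 8)·(6x^2 + x + 9) = 8x^4 + 4x^3 + 3x^2 + x + 6. This has degree ≥ 3, so divide by f(x) over F_11: 8x^4 + 4x^3 + 3x^2 + x + 6 = (8x + 3)·(x^3 + 7x^2 + x + 9) + (7x^2 + 3x + 1). Hence a·b ≡ 7x^2 + 3x + 1 (mod f). (F_11[x]/(f) is a field with 11^3 = 1331 elements since f is irreducible of degree 3.)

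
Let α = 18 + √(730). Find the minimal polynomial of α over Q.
m_α(x) = x^2 - 36x - 406

From α - 18 = √(730), squaring gives (α - 18)^2 = 730, i.e. α^2 - 36α + 324 = 730, so α^2 - 36α - 406 = 0. The discriminant of x^2 - 36x - 406 is (-36)^2 - 4·(-406) = 1296 + 1624 = 2920, and 4·(730) is not a perfect square in Q since 730 is squarefree and ≠ 1. Hence x^2 - 36x - 406 is irreducible over Q and is the minimal polynomial of α.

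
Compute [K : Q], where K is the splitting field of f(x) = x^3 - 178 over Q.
[K : Q] = 6

The roots of x^3 - 178 are ∛178, ω∛178, ω^2∛178 where ω = e^(2πi/3) is a primitive cube root of unity, so K = Q(∛178, ω). Now [Q(∛178):Q] = 3 (since 178 is not a perfect cube, x^3 - 178 is irreducible) and [Q(ω):Q] = 2. Both 2 and 3 divide [K:Q], and [K:Q] ≤ 3·2 = 6, so [K:Q] = 6. (Equivalently: Q(∛178) ⊂ R but ω ∉ R, so [K : Q(∛178)] = 2.)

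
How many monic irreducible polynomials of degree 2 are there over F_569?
There are 161596 monic irreducible polynomials of degree 2 over F_569

Each element of F_{569^2} that lies in no proper subfield is a root of exactly one monic irreducible of degree 2 over F_569, and each such polynomial has 2 distinct roots in F_{569^2}. By Möbius inversion the count is N_569(2) = (1/2) Σ_{d|2} μ(2/d) · 569^d = (1/2)(μ(2)·569^1 + μ(1)·569^2) = 323192/2 = 161596.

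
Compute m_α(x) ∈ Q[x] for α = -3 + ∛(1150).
m_α(x) = x^3 + 9x^2 + 27x - 1123

Set β = α + 3 = ∛(1150), so β^3 = 1150. Then (α + 3)^3 - 1150 = 0, i.e. α is a root of g(x) = (x + 3)^3 - 1150 = x^3 + 9x^2 + 27x - 1123. Since g(x) = h(x + 3) where h(x) = x^3 - 1150, and h is irreducible over Q (because 1150 is not a perfect cube, so h has no rational root, and a monic cubic with no rational root is irreducible), g is also irreducible (irreducibility is preserved under the substitution x → x + 3). Hence m_α(x) = x^3 + 9x^2 + 27x - 1123.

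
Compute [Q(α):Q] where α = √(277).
[Q(α):Q] = 2

[Q(α):Q] equals the degree of the minimal polynomial of α. Here α^2 = 277 and x^2 - 277 is irreducible (d = 277 is squarefree, ≠ 1, hence not a square), so deg(m_α) = 2. Thus [Q(α):Q] = 2.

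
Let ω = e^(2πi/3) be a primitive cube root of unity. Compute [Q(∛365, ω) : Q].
[Q(∛365, ω) : Q] = 6

[Q(∛365):Q] = 3 (min poly x^3 - 365, irreducible since 365 is not a perfect cube). [Q(ω):Q] = 2 (min poly x^2 + x + 1). Since Q(∛365) ⊂ R and ω ∉ R, we have ω ∉ Q(∛365), so x^2 + x + 1 remains irreducible over Q(∛365) and [Q(∛365, ω) : Q(∛365)] = 2. By the tower law, [Q(∛365, ω) : Q] = 3 · 2 = 6. (In fact Q(∛365, ω) is the splitting field of x^3 - 365 over Q.)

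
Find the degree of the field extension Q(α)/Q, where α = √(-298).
[Q(α):Q] = 2

[Q(α):Q] equals the degree of the minimal polynomial of α. Here α^2 = -298 and x^2 + 298 is irreducible (d = -298 is squarefree, ≠ 1, hence not a square), so deg(m_α) = 2. Thus [Q(α):Q] = 2.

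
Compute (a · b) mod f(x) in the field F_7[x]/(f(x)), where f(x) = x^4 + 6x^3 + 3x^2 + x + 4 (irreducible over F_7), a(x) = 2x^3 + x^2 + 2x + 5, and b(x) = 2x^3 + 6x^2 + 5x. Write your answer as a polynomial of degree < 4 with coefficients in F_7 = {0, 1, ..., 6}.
a · b ≡ 2x^3 + 5x^2 + 4x + 1 (mod f(x))

Multiply in F_7[x]: a(x)·b(x) = (2x^3 + x^2 + 2x + 5)·(2x^3 + 6x^2 + 5x) = 4x^6 + 6x^4 + 6x^3 + 5x^2 + 4x. This has degree ≥ 4, so divide by f(x) over F_7: 4x^6 + 6x^4 + 6x^3 + 5x^2 + 4x = (4x^2 + 4x + 5)·(x^4 + 6x^3 + 3x^2 + x + 4) + (2x^3 + 5x^2 + 4x + 1). Hence a·b ≡ 2x^3 + 5x^2 + 4x + 1 (mod f). (F_7[x]/(f) is a field with 7^4 = 2401 elements since f is irreducible of degree 4.)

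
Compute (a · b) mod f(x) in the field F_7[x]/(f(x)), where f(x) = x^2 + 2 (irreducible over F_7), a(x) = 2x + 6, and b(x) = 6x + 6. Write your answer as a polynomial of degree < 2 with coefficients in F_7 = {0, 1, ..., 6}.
a · b ≡ 6x + 5 (mod f(x))

Multiply in F_7[x]: a(x)·b(x) = (2x + 6)·(6x + 6) = 5x^2 + 6x + 1. This has degree ≥ 2, so divide by f(x) over F_7: 5x^2 + 6x + 1 = (5)·(x^2 + 2) + (6x + 5). Hence a·b ≡ 6x + 5 (mod f). (F_7[x]/(f) is a field with 7^2 = 49 elements since f is irreducible of degree 2.)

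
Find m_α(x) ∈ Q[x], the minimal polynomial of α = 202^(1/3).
m_α(x) = x^3 - 202

α satisfies α^3 = 202, so x^3 - 202 annihilates α. By the rational root test, a rational root p/q (in lowest terms) of x^3 - 202 would satisfy p^3 = 202 q^3, forcing q = 1 and p^3 = 202; but 202 is not a perfect cube, contradiction. A monic cubic over Q with no rational root is irreducible (any nontrivial factorization would include a linear factor). Hence x^3 - 202 is the minimal polynomial of α, and in particular [Q(α):Q] = 3.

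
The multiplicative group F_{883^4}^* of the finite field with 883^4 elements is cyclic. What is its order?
|F_{883^4}^*| = 607914936720

F_{883^4} has 883^4 = 607914936721 elements; its multiplicative group consists of all nonzero elements, so |F_{883^4}^*| = 607914936721 - 1 = 607914936720. (It is cyclic since any finite subgroup of the multiplicative group of a field is cyclic.)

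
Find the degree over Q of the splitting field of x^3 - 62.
[K : Q] = 6

The roots of x^3 - 62 are ∛62, ω∛62, ω^2∛62 where ω = e^(2πi/3) is a primitive cube root of unity, so K = Q(∛62, ω). Now [Q(∛62):Q] = 3 (since 62 is not a perfect cube, x^3 - 62 is irreducible) and [Q(ω):Q] = 2. Both 2 and 3 divide [K:Q], and [K:Q] ≤ 3·2 = 6, so [K:Q] = 6. (Equivalently: Q(∛62) ⊂ R but ω ∉ R, so [K : Q(∛62)] = 2.)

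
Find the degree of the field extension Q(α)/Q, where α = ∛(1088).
[Q(α):Q] = 3

The minimal polynomial of α is x^3 - 1088, irreducible over Q since 1088 is not a perfect cube (so x^3 - 1088 has no rational root). Hence [Q(α):Q] = deg(m_α) = 3.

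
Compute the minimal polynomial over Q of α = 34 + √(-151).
m_α(x) = x^2 - 68x + 1307

From α - 34 = √(-151), squaring gives (α - 34)^2 = -151, i.e. α^2 - 68α + 1156 = -151, so α^2 - 68α + 1307 = 0. The discriminant of x^2 - 68x + 1307 is (-68)^2 - 4·(1307) = 4624 - 5228 = -604, and 4·(-151) is not a perfect square in Q since -151 is squarefree and ≠ 1. Hence x^2 - 68x + 1307 is irreducible over Q and is the minimal polynomial of α.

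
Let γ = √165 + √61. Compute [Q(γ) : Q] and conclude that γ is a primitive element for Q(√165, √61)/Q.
[Q(γ) : Q] = 4 (equivalently, Q(γ) = Q(√165, √61))

Obviously Q(γ) ⊆ Q(√165, √61), and [Q(√165, √61):Q] = 4 (since 165, 61 are distinct squarefree integers > 1 with 10065 not a perfect square). To show equality we compute the minimal polynomial of γ. From γ = √165 + √61: γ^2 = 165 + 2√(10065) + 61 = 226 + 2√(10065), so γ^2 - 226 = 2√(10065); squaring, (γ^2 - 226)^2 = 4·10065, i.e. γ^4 - 452γ^2 + 51076 - 40260 = 0, i.e. γ^4 - 452γ^2 + 10816 = 0. So γ is a root of x^4 - 452x^2 + 10816. This polynomial is irreducible over Q: it has no rational root (each ±√165 ± √61 is irrational), and any factorization into two quadratics over Q would force √(10065) ∈ Q (pairing opposite roots) or √165, √61 ∈ Q (other pairings), all impossible. Hence [Q(γ):Q] = 4 = [Q(√165, √61):Q], so Q(γ) = Q(√165, √61).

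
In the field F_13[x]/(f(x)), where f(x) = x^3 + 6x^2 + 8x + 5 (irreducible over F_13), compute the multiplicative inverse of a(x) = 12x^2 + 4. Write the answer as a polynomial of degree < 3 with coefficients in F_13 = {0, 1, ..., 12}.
a(x)^(-1) ≡ 8x^2 + 7x + 6 (mod f(x))

Since f is irreducible over F_13, F_13[x]/(f) is a field and a(x) ≠ 0 has an inverse. Apply the extended Euclidean algorithm to f(x) and a(x) in F_13[x]: f(x) = (12x + 7)·a(x) + (12x + 3);  a(x) = (x + 3)·(12x + 3) + (8). The last nonzero remainder is the constant 8 = gcd(f, a) in F_13. Back-substituting through the division chain expresses 8 = s(x)·a(x) + t(x)·f(x) with s(x) ≡ 12x^2 + 4x + 9 (mod f), so (12x^2 + 4x + 9)·a(x) ≡ 8 (mod f). Multiplying by 8^(-1) ≡ 5 in F_13 gives a(x)^(-1) ≡ 5·(12x^2 + 4x + 9) ≡ 8x^2 + 7x + 6 (mod f). Check: (12x^2 + 4)·(8x^2 + 7x + 6) = 5x^4 + 6x^3 + 2x + 11 ≡ 1 (mod x^3 + 6x^2 + 8x + 5).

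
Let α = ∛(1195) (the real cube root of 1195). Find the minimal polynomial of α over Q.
m_α(x) = x^3 - 1195

α satisfies α^3 = 1195, so x^3 - 1195 annihilates α. By the rational root test, a rational root p/q (in lowest terms) of x^3 - 1195 would satisfy p^3 = 1195 q^3, forcing q = 1 and p^3 = 1195; but 1195 is not a perfect cube, contradiction. A monic cubic over Q with no rational root is irreducible (any nontrivial factorization would include a linear factor). Hence x^3 - 1195 is the minimal polynomial of α, and in particular [Q(α):Q] = 3.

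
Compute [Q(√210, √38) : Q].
[Q(√210, √38) : Q] = 4

[Q(√210):Q] = 2 (min poly x^2 - 210, irreducible since 210 is squarefree > 1). For the top step, suppose √38 ∈ Q(√210), say √38 = c + d√210 with c, d ∈ Q. Squaring: 38 = c^2 + 210d^2 + 2cd√210. Since √210 ∉ Q this forces 2cd = 0. If d = 0 then √38 = c ∈ Q, contradicting 38 squarefree > 1. If c = 0 then 38 = 210d^2, so 210·38 = (210d)^2 is a perfect square in Q — but 210·38 = 7980 is not a perfect square (since 210 and 38 are distinct squarefree integers). Contradiction. Hence √38 ∉ Q(√210), so x^2 - 38 stays irreducible over Q(√210) and [Q(√210, √38) : Q(√210)] = 2. By the tower law, [Q(√210, √38) : Q] = 2 · 2 = 4.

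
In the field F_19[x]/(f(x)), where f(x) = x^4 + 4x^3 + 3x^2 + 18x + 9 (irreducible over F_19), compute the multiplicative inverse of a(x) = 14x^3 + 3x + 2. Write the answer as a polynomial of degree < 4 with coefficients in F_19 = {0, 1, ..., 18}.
a(x)^(-1) ≡ 12x^3 + 10x + 9 (mod f(x))

Since f is irreducible over F_19, F_19[x]/(f) is a field and a(x) ≠ 0 has an inverse. Apply the extended Euclidean algorithm to f(x) and a(x) in F_19[x]: f(x) = (15x + 3)·a(x) + (15x^2 + 17x + 3);  a(x) = (6x + 16)·(15x^2 + 17x + 3) + (17x + 11);  (15x^2 + 17x + 3) = (2x + 12)·(17x + 11) + (4). The last nonzero remainder is the constant 4 = gcd(f, a) in F_19. Back-substituting through the division chain expresses 4 = s(x)·a(x) + t(x)·f(x) with s(x) ≡ 10x^3 + 2x + 17 (mod f), so (10x^3 + 2x + 17)·a(x) ≡ 4 (mod f). Multiplying by 4^(-1) ≡ 5 in F_19 gives a(x)^(-1) ≡ 5·(10x^3 + 2x + 17) ≡ 12x^3 + 10x + 9 (mod f). Check: (14x^3 + 3x + 2)·(12x^3 + 10x + 9) = 16x^6 + 5x^4 + 17x^3 + 11x^2 + 9x + 18 ≡ 1 (mod x^4 + 4x^3 + 3x^2 + 18x + 9).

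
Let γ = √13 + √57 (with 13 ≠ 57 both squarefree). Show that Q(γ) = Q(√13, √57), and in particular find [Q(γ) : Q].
[Q(γ) : Q] = 4 (equivalently, Q(γ) = Q(√13, √57))

Obviously Q(γ) ⊆ Q(√13, √57), and [Q(√13, √57):Q] = 4 (since 13, 57 are distinct squarefree integers > 1 with 741 not a perfect square). To show equality we compute the minimal polynomial of γ. From γ = √13 + √57: γ^2 = 13 + 2√(741) + 57 = 70 + 2√(741), so γ^2 - 70 = 2√(741); squaring, (γ^2 - 70)^2 = 4·741, i.e. γ^4 - 140γ^2 + 4900 - 2964 = 0, i.e. γ^4 - 140γ^2 + 1936 = 0. So γ is a root of x^4 - 140x^2 + 1936. This polynomial is irreducible over Q: it has no rational root (each ±√13 ± √57 is irrational), and any factorization into two quadratics over Q would force √(741) ∈ Q (pairing opposite roots) or √13, √57 ∈ Q (other pairings), all impossible. Hence [Q(γ):Q] = 4 = [Q(√13, √57):Q], so Q(γ) = Q(√13, √57).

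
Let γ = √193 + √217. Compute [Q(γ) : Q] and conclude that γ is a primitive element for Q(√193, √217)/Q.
[Q(γ) : Q] = 4 (equivalently, Q(γ) = Q(√193, √217))

Obviously Q(γ) ⊆ Q(√193, √217), and [Q(√193, √217):Q] = 4 (since 193, 217 are distinct squarefree integers > 1 with 41881 not a perfect square). To show equality we compute the minimal polynomial of γ. From γ = √193 + √217: γ^2 = 193 + 2√(41881) + 217 = 410 + 2√(41881), so γ^2 - 410 = 2√(41881); squaring, (γ^2 - 410)^2 = 4·41881, i.e. γ^4 - 820γ^2 + 168100 - 167524 = 0, i.e. γ^4 - 820γ^2 + 576 = 0. So γ is a root of x^4 - 820x^2 + 576. This polynomial is irreducible over Q: it has no rational root (each ±√193 ± √217 is irrational), and any factorization into two quadratics over Q would force √(41881) ∈ Q (pairing opposite roots) or √193, √217 ∈ Q (other pairings), all impossible. Hence [Q(γ):Q] = 4 = [Q(√193, √217):Q], so Q(γ) = Q(√193, √217).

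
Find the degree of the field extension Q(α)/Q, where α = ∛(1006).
[Q(α):Q] = 3

The minimal polynomial of α is x^3 - 1006, irreducible over Q since 1006 is not a perfect cube (so x^3 - 1006 has no rational root). Hence [Q(α):Q] = deg(m_α) = 3.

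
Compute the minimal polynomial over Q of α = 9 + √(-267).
m_α(x) = x^2 - 18x + 348

From α - 9 = √(-267), squaring gives (α - 9)^2 = -267, i.e. α^2 - 18α + 81 = -267, so α^2 - 18α + 348 = 0. The discriminant of x^2 - 18x + 348 is (-18)^2 - 4·(348) = 324 - 1392 = -1068, and 4·(-267) is not a perfect square in Q since -267 is squarefree and ≠ 1. Hence x^2 - 18x + 348 is irreducible over Q and is the minimal polynomial of α.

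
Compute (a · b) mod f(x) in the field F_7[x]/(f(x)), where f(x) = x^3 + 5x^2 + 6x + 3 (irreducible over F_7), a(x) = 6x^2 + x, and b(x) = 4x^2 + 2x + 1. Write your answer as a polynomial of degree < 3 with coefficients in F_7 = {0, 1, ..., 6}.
a · b ≡ 6x^2 + 4 (mod f(x))

Multiply in F_7[x]: a(x)·b(x) = (6x^2 + x)·(4x^2 + 2x + 1) = 3x^4 + 2x^3 + x^2 + x. This has degree ≥ 3, so divide by f(x) over F_7: 3x^4 + 2x^3 + x^2 + x = (3x + 1)·(x^3 + 5x^2 + 6x + 3) + (6x^2 + 4). Hence a·b ≡ 6x^2 + 4 (mod f). (F_7[x]/(f) is a field with 7^3 = 343 elements since f is irreducible of degree 3.)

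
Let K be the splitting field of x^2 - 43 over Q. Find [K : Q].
[K : Q] = 2

f(x) = x^2 - 43 factors as (x - √43)(x + √43). The splitting field is K = Q(√43). Since 43 is squarefree and > 1, it is not a perfect square, so x^2 - 43 is irreducible over Q and [Q(√43) : Q] = 2. Hence [K : Q] = 2.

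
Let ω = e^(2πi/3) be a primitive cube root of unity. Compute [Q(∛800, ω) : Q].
[Q(∛800, ω) : Q] = 6

[Q(∛800):Q] = 3 (min poly x^3 - 800, irreducible since 800 is not a perfect cube). [Q(ω):Q] = 2 (min poly x^2 + x + 1). Since Q(∛800) ⊂ R and ω ∉ R, we have ω ∉ Q(∛800), so x^2 + x + 1 remains irreducible over Q(∛800) and [Q(∛800, ω) : Q(∛800)] = 2. By the tower law, [Q(∛800, ω) : Q] = 3 · 2 = 6. (In fact Q(∛800, ω) is the splitting field of x^3 - 800 over Q.)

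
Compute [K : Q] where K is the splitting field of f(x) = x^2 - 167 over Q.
[K : Q] = 2

f(x) = x^2 - 167 factors as (x - √167)(x + √167). The splitting field is K = Q(√167). Since 167 is squarefree and > 1, it is not a perfect square, so x^2 - 167 is irreducible over Q and [Q(√167) : Q] = 2. Hence [K : Q] = 2.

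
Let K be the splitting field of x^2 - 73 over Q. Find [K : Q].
[K : Q] = 2

f(x) = x^2 - 73 factors as (x - √73)(x + √73). The splitting field is K = Q(√73). Since 73 is squarefree and > 1, it is not a perfect square, so x^2 - 73 is irreducible over Q and [Q(√73) : Q] = 2. Hence [K : Q] = 2.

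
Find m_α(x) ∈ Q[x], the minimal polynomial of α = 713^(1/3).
m_α(x) = x^3 - 713

α satisfies α^3 = 713, so x^3 - 713 annihilates α. By the rational root test, a rational root p/q (in lowest terms) of x^3 - 713 would satisfy p^3 = 713 q^3, forcing q = 1 and p^3 = 713; but 713 is not a perfect cube, contradiction. A monic cubic over Q with no rational root is irreducible (any nontrivial factorization would include a linear factor). Hence x^3 - 713 is the minimal polynomial of α, and in particular [Q(α):Q] = 3.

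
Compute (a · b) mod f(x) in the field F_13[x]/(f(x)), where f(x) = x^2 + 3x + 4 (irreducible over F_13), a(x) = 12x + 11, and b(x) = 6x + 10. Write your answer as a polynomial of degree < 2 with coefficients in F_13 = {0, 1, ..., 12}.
a · b ≡ 9x + 4 (mod f(x))

Multiply in F_13[x]: a(x)·b(x) = (12x + 11)·(6x + 10) = 7x^2 + 4x + 6. This has degree ≥ 2, so divide by f(x) over F_13: 7x^2 + 4x + 6 = (7)·(x^2 + 3x + 4) + (9x + 4). Hence a·b ≡ 9x + 4 (mod f). (F_13[x]/(f) is a field with 13^2 = 169 elements since f is irreducible of degree 2.)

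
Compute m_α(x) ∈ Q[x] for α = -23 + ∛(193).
m_α(x) = x^3 + 69x^2 + 1587x + 11974

Set β = α + 23 = ∛(193), so β^3 = 193. Then (α + 23)^3 - 193 = 0, i.e. α is a root of g(x) = (x + 23)^3 - 193 = x^3 + 69x^2 + 1587x + 11974. Since g(x) = h(x + 23) where h(x) = x^3 - 193, and h is irreducible over Q (because 193 is not a perfect cube, so h has no rational root, and a monic cubic with no rational root is irreducible), g is also irreducible (irreducibility is preserved under the substitution x → x + 23). Hence m_α(x) = x^3 + 69x^2 + 1587x + 11974.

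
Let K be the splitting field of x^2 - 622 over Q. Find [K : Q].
[K : Q] = 2

f(x) = x^2 - 622 factors as (x - √622)(x + √622). The splitting field is K = Q(√622). Since 622 is squarefree and > 1, it is not a perfect square, so x^2 - 622 is irreducible over Q and [Q(√622) : Q] = 2. Hence [K : Q] = 2.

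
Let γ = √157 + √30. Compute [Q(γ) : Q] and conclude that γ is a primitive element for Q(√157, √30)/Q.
[Q(γ) : Q] = 4 (equivalently, Q(γ) = Q(√157, √30))

Obviously Q(γ) ⊆ Q(√157, √30), and [Q(√157, √30):Q] = 4 (since 157, 30 are distinct squarefree integers > 1 with 4710 not a perfect square). To show equality we compute the minimal polynomial of γ. From γ = √157 + √30: γ^2 = 157 + 2√(4710) + 30 = 187 + 2√(4710), so γ^2 - 187 = 2√(4710); squaring, (γ^2 - 187)^2 = 4·4710, i.e. γ^4 - 374γ^2 + 34969 - 18840 = 0, i.e. γ^4 - 374γ^2 + 16129 = 0. So γ is a root of x^4 - 374x^2 + 16129. This polynomial is irreducible over Q: it has no rational root (each ±√157 ± √30 is irrational), and any factorization into two quadratics over Q would force √(4710) ∈ Q (pairing opposite roots) or √157, √30 ∈ Q (other pairings), all impossible. Hence [Q(γ):Q] = 4 = [Q(√157, √30):Q], so Q(γ) = Q(√157, √30).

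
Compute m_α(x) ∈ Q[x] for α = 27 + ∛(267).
m_α(x) = x^3 - 81x^2 + 2187x - 19950

Set β = α - 27 = ∛(267), so β^3 = 267. Then (α - 27)^3 - 267 = 0, i.e. α is a root of g(x) = (x - 27)^3 - 267 = x^3 - 81x^2 + 2187x - 19950. Since g(x) = h(x - 27) where h(x) = x^3 - 267, and h is irreducible over Q (because 267 is not a perfect cube, so h has no rational root, and a monic cubic with no rational root is irreducible), g is also irreducible (irreducibility is preserved under the substitution x → x - 27). Hence m_α(x) = x^3 - 81x^2 + 2187x - 19950.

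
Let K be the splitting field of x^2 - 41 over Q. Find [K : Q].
[K : Q] = 2

f(x) = x^2 - 41 factors as (x - √41)(x + √41). The splitting field is K = Q(√41). Since 41 is squarefree and > 1, it is not a perfect square, so x^2 - 41 is irreducible over Q and [Q(√41) : Q] = 2. Hence [K : Q] = 2.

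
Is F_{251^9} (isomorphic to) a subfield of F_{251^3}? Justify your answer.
No: F_{251^9} is not a subfield of F_{251^3}

F_{p^m} embeds in F_{p^n} iff m | n. Here 9 ∤ 3 (since 3 = 0·9 + 3 with remainder 3 ≠ 0), so F_{251^9} is not a subfield of F_{251^3}. Equivalently: if it were, the tower law would give 9 = [F_{251^9}:F_251] dividing [F_{251^3}:F_251] = 3, contradiction.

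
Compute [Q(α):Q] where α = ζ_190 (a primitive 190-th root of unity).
[Q(α):Q] = 72

The minimal polynomial of ζ_190 over Q is the 190-th cyclotomic polynomial Φ_190(x), which is irreducible over Q and has degree φ(190) = 72. Hence [Q(α):Q] = φ(190) = 72.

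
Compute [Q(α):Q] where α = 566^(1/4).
[Q(α):Q] = 4

α is a root of x^4 - 566. By Eisenstein's criterion at the prime p = 2 (which divides the constant term 566 but p^2 = 4 does not, since 566 is squarefree), x^4 - 566 is irreducible over Q. Hence [Q(α):Q] = 4.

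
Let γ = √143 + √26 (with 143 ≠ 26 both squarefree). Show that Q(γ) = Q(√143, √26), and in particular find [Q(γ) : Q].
[Q(γ) : Q] = 4 (equivalently, Q(γ) = Q(√143, √26))

Obviously Q(γ) ⊆ Q(√143, √26), and [Q(√143, √26):Q] = 4 (since 143, 26 are distinct squarefree integers > 1 with 3718 not a perfect square). To show equality we compute the minimal polynomial of γ. From γ = √143 + √26: γ^2 = 143 + 2√(3718) + 26 = 169 + 2√(3718), so γ^2 - 169 = 2√(3718); squaring, (γ^2 - 169)^2 = 4·3718, i.e. γ^4 - 338γ^2 + 28561 - 14872 = 0, i.e. γ^4 - 338γ^2 + 13689 = 0. So γ is a root of x^4 - 338x^2 + 13689. This polynomial is irreducible over Q: it has no rational root (each ±√143 ± √26 is irrational), and any factorization into two quadratics over Q would force √(3718) ∈ Q (pairing opposite roots) or √143, √26 ∈ Q (other pairings), all impossible. Hence [Q(γ):Q] = 4 = [Q(√143, √26):Q], so Q(γ) = Q(√143, √26).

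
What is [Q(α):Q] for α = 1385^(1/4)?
[Q(α):Q] = 4

α is a root of x^4 - 1385. By Eisenstein's criterion at the prime p = 5 (which divides the constant term 1385 but p^2 = 25 does not, since 1385 is squarefree), x^4 - 1385 is irreducible over Q. Hence [Q(α):Q] = 4.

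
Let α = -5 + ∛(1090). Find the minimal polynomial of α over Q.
m_α(x) = x^3 + 15x^2 + 75x - 965

Set β = α + 5 = ∛(1090), so β^3 = 1090. Then (α + 5)^3 - 1090 = 0, i.e. α is a root of g(x) = (x + 5)^3 - 1090 = x^3 + 15x^2 + 75x - 965. Since g(x) = h(x + 5) where h(x) = x^3 - 1090, and h is irreducible over Q (because 1090 is not a perfect cube, so h has no rational root, and a monic cubic with no rational root is irreducible), g is also irreducible (irreducibility is preserved under the substitution x → x + 5). Hence m_α(x) = x^3 + 15x^2 + 75x - 965.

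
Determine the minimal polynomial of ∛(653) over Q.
m_α(x) = x^3 - 653

α satisfies α^3 = 653, so x^3 - 653 annihilates α. By the rational root test, a rational root p/q (in lowest terms) of x^3 - 653 would satisfy p^3 = 653 q^3, forcing q = 1 and p^3 = 653; but 653 is not a perfect cube, contradiction. A monic cubic over Q with no rational root is irreducible (any nontrivial factorization would include a linear factor). Hence x^3 - 653 is the minimal polynomial of α, and in particular [Q(α):Q] = 3.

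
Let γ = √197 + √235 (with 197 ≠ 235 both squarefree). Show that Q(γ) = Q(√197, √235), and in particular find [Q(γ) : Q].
[Q(γ) : Q] = 4 (equivalently, Q(γ) = Q(√197, √235))

Obviously Q(γ) ⊆ Q(√197, √235), and [Q(√197, √235):Q] = 4 (since 197, 235 are distinct squarefree integers > 1 with 46295 not a perfect square). To show equality we compute the minimal polynomial of γ. From γ = √197 + √235: γ^2 = 197 + 2√(46295) + 235 = 432 + 2√(46295), so γ^2 - 432 = 2√(46295); squaring, (γ^2 - 432)^2 = 4·46295, i.e. γ^4 - 864γ^2 + 186624 - 185180 = 0, i.e. γ^4 - 864γ^2 + 1444 = 0. So γ is a root of x^4 - 864x^2 + 1444. This polynomial is irreducible over Q: it has no rational root (each ±√197 ± √235 is irrational), and any factorization into two quadratics over Q would force √(46295) ∈ Q (pairing opposite roots) or √197, √235 ∈ Q (other pairings), all impossible. Hence [Q(γ):Q] = 4 = [Q(√197, √235):Q], so Q(γ) = Q(√197, √235).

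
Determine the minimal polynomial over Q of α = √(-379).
m_α(x) = x^2 + 379

α satisfies α^2 + 379 = 0, so x^2 + 379 annihilates α. Since d = -379 is squarefree and ≠ 1, it is not a perfect square in Q, so x^2 + 379 has no rational root and is therefore irreducible over Q (a degree-2 polynomial over a field is irreducible iff it has no root). Hence m_α(x) = x^2 + 379.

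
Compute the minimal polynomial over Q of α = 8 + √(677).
m_α(x) = x^2 - 16x - 613

From α - 8 = √(677), squaring gives (α - 8)^2 = 677, i.e. α^2 - 16α + 64 = 677, so α^2 - 16α - 613 = 0. The discriminant of x^2 - 16x - 613 is (-16)^2 - 4·(-613) = 256 + 2452 = 2708, and 4·(677) is not a perfect square in Q since 677 is squarefree and ≠ 1. Hence x^2 - 16x - 613 is irreducible over Q and is the minimal polynomial of α.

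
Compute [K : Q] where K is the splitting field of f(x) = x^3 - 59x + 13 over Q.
[K : Q] = 6

By the rational root test, any rational root of the monic integer polynomial f(x) = x^3 - 59x + 13 must be an integer dividing the constant term 13, i.e. one of ±{1, 13}. Evaluating: f(1) = -45, f(-1) = 71, f(13) = 1443, f(-13) = -1417; none is 0, so f has no rational root and is therefore irreducible over Q (a cubic with no linear factor over a field is irreducible). For an irreducible cubic, the Galois group is A_3 or S_3 according as the discriminant disc(f) = -4a^3 - 27b^2 = -4·(-59)^3 - 27·(13)^2 = 816953 is or is not a square in Q. Here disc(f) = 816953 is not a perfect square in Q, so the Galois group of f over Q is not contained in A_3 and must be all of S_3. The splitting field has degree |S_3| = 6 over Q, so [K : Q] = 6.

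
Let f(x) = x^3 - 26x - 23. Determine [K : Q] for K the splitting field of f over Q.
[K : Q] = 6

By the rational root test, any rational root of the monic integer polynomial f(x) = x^3 - 26x - 23 must be an integer dividing the constant term -23, i.e. one of ±{1, 23}. Evaluating: f(1) = -48, f(-1) = 2, f(23) = 11546, f(-23) = -11592; none is 0, so f has no rational root and is therefore irreducible over Q (a cubic with no linear factor over a field is irreducible). For an irreducible cubic, the Galois group is A_3 or S_3 according as the discriminant disc(f) = -4a^3 - 27b^2 = -4·(-26)^3 - 27·(-23)^2 = 56021 is or is not a square in Q. Here disc(f) = 56021 is not a perfect square in Q, so the Galois group of f over Q is not contained in A_3 and must be all of S_3. The splitting field has degree |S_3| = 6 over Q, so [K : Q] = 6.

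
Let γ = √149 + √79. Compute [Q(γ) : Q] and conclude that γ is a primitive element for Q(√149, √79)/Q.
[Q(γ) : Q] = 4 (equivalently, Q(γ) = Q(√149, √79))

Obviously Q(γ) ⊆ Q(√149, √79), and [Q(√149, √79):Q] = 4 (since 149, 79 are distinct squarefree integers > 1 with 11771 not a perfect square). To show equality we compute the minimal polynomial of γ. From γ = √149 + √79: γ^2 = 149 + 2√(11771) + 79 = 228 + 2√(11771), so γ^2 - 228 = 2√(11771); squaring, (γ^2 - 228)^2 = 4·11771, i.e. γ^4 - 456γ^2 + 51984 - 47084 = 0, i.e. γ^4 - 456γ^2 + 4900 = 0. So γ is a root of x^4 - 456x^2 + 4900. This polynomial is irreducible over Q: it has no rational root (each ±√149 ± √79 is irrational), and any factorization into two quadratics over Q would force √(11771) ∈ Q (pairing opposite roots) or √149, √79 ∈ Q (other pairings), all impossible. Hence [Q(γ):Q] = 4 = [Q(√149, √79):Q], so Q(γ) = Q(√149, √79).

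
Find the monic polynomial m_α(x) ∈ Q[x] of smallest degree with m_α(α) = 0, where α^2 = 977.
m_α(x) = x^2 - 977

α satisfies α^2 - 977 = 0, so x^2 - 977 annihilates α. Since d = 977 is squarefree and ≠ 1, it is not a perfect square in Q, so x^2 - 977 has no rational root and is therefore irreducible over Q (a degree-2 polynomial over a field is irreducible iff it has no root). Hence m_α(x) = x^2 - 977.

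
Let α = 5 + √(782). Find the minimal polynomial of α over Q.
m_α(x) = x^2 - 10x - 757

From α - 5 = √(782), squaring gives (α - 5)^2 = 782, i.e. α^2 - 10α + 25 = 782, so α^2 - 10α - 757 = 0. The discriminant of x^2 - 10x - 757 is (-10)^2 - 4·(-757) = 100 + 3028 = 3128, and 4·(782) is not a perfect square in Q since 782 is squarefree and ≠ 1. Hence x^2 - 10x - 757 is irreducible over Q and is the minimal polynomial of α.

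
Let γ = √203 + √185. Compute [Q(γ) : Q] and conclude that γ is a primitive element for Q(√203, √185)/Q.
[Q(γ) : Q] = 4 (equivalently, Q(γ) = Q(√203, √185))

Obviously Q(γ) ⊆ Q(√203, √185), and [Q(√203, √185):Q] = 4 (since 203, 185 are distinct squarefree integers > 1 with 37555 not a perfect square). To show equality we compute the minimal polynomial of γ. From γ = √203 + √185: γ^2 = 203 + 2√(37555) + 185 = 388 + 2√(37555), so γ^2 - 388 = 2√(37555); squaring, (γ^2 - 388)^2 = 4·37555, i.e. γ^4 - 776γ^2 + 150544 - 150220 = 0, i.e. γ^4 - 776γ^2 + 324 = 0. So γ is a root of x^4 - 776x^2 + 324. This polynomial is irreducible over Q: it has no rational root (each ±√203 ± √185 is irrational), and any factorization into two quadratics over Q would force √(37555) ∈ Q (pairing opposite roots) or √203, √185 ∈ Q (other pairings), all impossible. Hence [Q(γ):Q] = 4 = [Q(√203, √185):Q], so Q(γ) = Q(√203, √185).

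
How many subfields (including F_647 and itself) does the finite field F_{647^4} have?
F_{647^4} has 3 subfields

The subfields of F_{p^n} are exactly the fields F_{p^d} for d | n (each is the fixed field of the unique index-d subgroup of Gal(F_{p^n}/F_p) ≅ Z/nZ). The divisors of n = 4 are {1, 2, 4}, giving 3 subfields: F_{647^1}, F_{647^2}, F_{647^4}.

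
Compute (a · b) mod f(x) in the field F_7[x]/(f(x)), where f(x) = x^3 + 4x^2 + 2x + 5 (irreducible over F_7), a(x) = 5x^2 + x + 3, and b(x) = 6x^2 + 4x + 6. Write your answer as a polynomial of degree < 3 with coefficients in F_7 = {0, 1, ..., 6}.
a · b ≡ 4x^2 + 5 (mod f(x))

Multiply in F_7[x]: a(x)·b(x) = (5x^2 + x + 3)·(6x^2 + 4x + 6) = 2x^4 + 5x^3 + 3x^2 + 4x + 4. This has degree ≥ 3, so divide by f(x) over F_7: 2x^4 + 5x^3 + 3x^2 + 4x + 4 = (2x + 4)·(x^3 + 4x^2 + 2x + 5) + (4x^2 + 5). Hence a·b ≡ 4x^2 + 5 (mod f). (F_7[x]/(f) is a field with 7^3 = 343 elements since f is irreducible of degree 3.)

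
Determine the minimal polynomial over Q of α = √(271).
m_α(x) = x^2 - 271

α satisfies α^2 - 271 = 0, so x^2 - 271 annihilates α. Since d = 271 is squarefree and ≠ 1, it is not a perfect square in Q, so x^2 - 271 has no rational root and is therefore irreducible over Q (a degree-2 polynomial over a field is irreducible iff it has no root). Hence m_α(x) = x^2 - 271.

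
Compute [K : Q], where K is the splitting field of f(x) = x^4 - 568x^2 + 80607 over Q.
[K : Q] = 4

Solving the quadratic in x^2: x^2 = (568 ± √(568^2 - 4·80607))/2 = (568 ± √196)/2 = (568 ± 14)/2, giving x^2 = 277 or x^2 = 291. So f(x) = (x^2 - 277)(x^2 - 291) and the roots of f are ±√277, ±√291. Hence the splitting field is K = Q(√277, √291). Since 277 and 291 are distinct squarefree integers > 1, their product 80607 is not a perfect square, so √291 ∉ Q(√277). By the tower law [K:Q] = [Q(√277,√291):Q(√277)] · [Q(√277):Q] = 2 · 2 = 4.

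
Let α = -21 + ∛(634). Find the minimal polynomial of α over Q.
m_α(x) = x^3 + 63x^2 + 1323x + 8627

Set β = α + 21 = ∛(634), so β^3 = 634. Then (α + 21)^3 - 634 = 0, i.e. α is a root of g(x) = (x + 21)^3 - 634 = x^3 + 63x^2 + 1323x + 8627. Since g(x) = h(x + 21) where h(x) = x^3 - 634, and h is irreducible over Q (because 634 is not a perfect cube, so h has no rational root, and a monic cubic with no rational root is irreducible), g is also irreducible (irreducibility is preserved under the substitution x → x + 21). Hence m_α(x) = x^3 + 63x^2 + 1323x + 8627.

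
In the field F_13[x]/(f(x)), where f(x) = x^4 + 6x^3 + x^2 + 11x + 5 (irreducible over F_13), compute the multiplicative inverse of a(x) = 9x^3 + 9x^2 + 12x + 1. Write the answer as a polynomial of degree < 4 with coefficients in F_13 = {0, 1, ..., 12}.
a(x)^(-1) ≡ 10x^3 + 3x + 6 (mod f(x))

Since f is irreducible over F_13, F_13[x]/(f) is a field and a(x) ≠ 0 has an inverse. Apply the extended Euclidean algorithm to f(x) and a(x) in F_13[x]: f(x) = (3x + 2)·a(x) + (12x^2 + 10x + 3);  a(x) = (4x + 5)·(12x^2 + 10x + 3) + (2x + 12);  (12x^2 + 10x + 3) = (6x + 8)·(2x + 12) + (11). The last nonzero remainder is the constant 11 = gcd(f, a) in F_13. Back-substituting through the division chain expresses 11 = s(x)·a(x) + t(x)·f(x) with s(x) ≡ 6x^3 + 7x + 1 (mod f), so (6x^3 + 7x + 1)·a(x) ≡ 11 (mod f). Multiplying by 11^(-1) ≡ 6 in F_13 gives a(x)^(-1) ≡ 6·(6x^3 + 7x + 1) ≡ 10x^3 + 3x + 6 (mod f). Check: (9x^3 + 9x^2 + 12x + 1)·(10x^3 + 3x + 6) = 12x^6 + 12x^5 + 4x^4 + 12x^2 + 10x + 6 ≡ 1 (mod x^4 + 6x^3 + x^2 + 11x + 5).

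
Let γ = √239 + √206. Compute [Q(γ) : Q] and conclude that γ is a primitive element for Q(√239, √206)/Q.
[Q(γ) : Q] = 4 (equivalently, Q(γ) = Q(√239, √206))

Obviously Q(γ) ⊆ Q(√239, √206), and [Q(√239, √206):Q] = 4 (since 239, 206 are distinct squarefree integers > 1 with 49234 not a perfect square). To show equality we compute the minimal polynomial of γ. From γ = √239 + √206: γ^2 = 239 + 2√(49234) + 206 = 445 + 2√(49234), so γ^2 - 445 = 2√(49234); squaring, (γ^2 - 445)^2 = 4·49234, i.e. γ^4 - 890γ^2 + 198025 - 196936 = 0, i.e. γ^4 - 890γ^2 + 1089 = 0. So γ is a root of x^4 - 890x^2 + 1089. This polynomial is irreducible over Q: it has no rational root (each ±√239 ± √206 is irrational), and any factorization into two quadratics over Q would force √(49234) ∈ Q (pairing opposite roots) or √239, √206 ∈ Q (other pairings), all impossible. Hence [Q(γ):Q] = 4 = [Q(√239, √206):Q], so Q(γ) = Q(√239, √206).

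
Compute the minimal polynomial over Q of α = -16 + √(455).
m_α(x) = x^2 + 32x - 199

From α + 16 = √(455), squaring gives (α + 16)^2 = 455, i.e. α^2 + 32α + 256 = 455, so α^2 + 32α - 199 = 0. The discriminant of x^2 + 32x - 199 is (32)^2 - 4·(-199) = 1024 + 796 = 1820, and 4·(455) is not a perfect square in Q since 455 is squarefree and ≠ 1. Hence x^2 + 32x - 199 is irreducible over Q and is the minimal polynomial of α.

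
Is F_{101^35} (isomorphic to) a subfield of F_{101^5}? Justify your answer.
No: F_{101^35} is not a subfield of F_{101^5}

F_{p^m} embeds in F_{p^n} iff m | n. Here 35 ∤ 5 (since 5 = 0·35 + 5 with remainder 5 ≠ 0), so F_{101^35} is not a subfield of F_{101^5}. Equivalently: if it were, the tower law would give 35 = [F_{101^35}:F_101] dividing [F_{101^5}:F_101] = 5, contradiction.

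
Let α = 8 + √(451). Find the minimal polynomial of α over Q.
m_α(x) = x^2 - 16x - 387

From α - 8 = √(451), squaring gives (α - 8)^2 = 451, i.e. α^2 - 16α + 64 = 451, so α^2 - 16α - 387 = 0. The discriminant of x^2 - 16x - 387 is (-16)^2 - 4·(-387) = 256 + 1548 = 1804, and 4·(451) is not a perfect square in Q since 451 is squarefree and ≠ 1. Hence x^2 - 16x - 387 is irreducible over Q and is the minimal polynomial of α.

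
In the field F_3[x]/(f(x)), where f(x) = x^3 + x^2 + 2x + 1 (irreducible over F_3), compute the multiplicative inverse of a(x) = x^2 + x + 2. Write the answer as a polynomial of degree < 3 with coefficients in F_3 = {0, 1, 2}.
a(x)^(-1) ≡ 2x (mod f(x))

Since f is irreducible over F_3, F_3[x]/(f) is a field and a(x) ≠ 0 has an inverse. Apply the extended Euclidean algorithm to f(x) and a(x) in F_3[x]: f(x) = (x)·a(x) + (1). The last nonzero remainder is the constant 1 = gcd(f, a) in F_3. Back-substituting through the division chain expresses 1 = s(x)·a(x) + t(x)·f(x) with s(x) ≡ 2x (mod f), so a(x)^(-1) ≡ s(x) = 2x (mod f). Check: (x^2 + x + 2)·(2x) = 2x^3 + 2x^2 + x ≡ 1 (mod x^3 + x^2 + 2x + 1).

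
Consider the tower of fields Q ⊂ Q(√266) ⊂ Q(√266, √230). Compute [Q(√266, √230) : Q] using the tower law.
[Q(√266, √230) : Q] = 4

[Q(√266):Q] = 2 (min poly x^2 - 266, irreducible since 266 is squarefree > 1). For the top step, suppose √230 ∈ Q(√266), say √230 = c + d√266 with c, d ∈ Q. Squaring: 230 = c^2 + 266d^2 + 2cd√266. Since √266 ∉ Q this forces 2cd = 0. If d = 0 then √230 = c ∈ Q, contradicting 230 squarefree > 1. If c = 0 then 230 = 266d^2, so 266·230 = (266d)^2 is a perfect square in Q — but 266·230 = 61180 is not a perfect square (since 266 and 230 are distinct squarefree integers). Contradiction. Hence √230 ∉ Q(√266), so x^2 - 230 stays irreducible over Q(√266) and [Q(√266, √230) : Q(√266)] = 2. By the tower law, [Q(√266, √230) : Q] = 2 · 2 = 4.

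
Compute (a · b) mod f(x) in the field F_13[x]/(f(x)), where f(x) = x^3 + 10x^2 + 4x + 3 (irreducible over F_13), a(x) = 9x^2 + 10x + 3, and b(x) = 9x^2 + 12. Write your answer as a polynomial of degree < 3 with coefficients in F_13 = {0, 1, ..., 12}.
a · b ≡ 4x^2 + x + 12 (mod f(x))

Multiply in F_13[x]: a(x)·b(x) = (9x^2 + 10x + 3)·(9x^2 + 12) = 3x^4 + 12x^3 + 5x^2 + 3x + 10. This has degree ≥ 3, so divide by f(x) over F_13: 3x^4 + 12x^3 + 5x^2 + 3x + 10 = (3x + 8)·(x^3 + 10x^2 + 4x + 3) + (4x^2 + x + 12). Hence a·b ≡ 4x^2 + x + 12 (mod f). (F_13[x]/(f) is a field with 13^3 = 2197 elements since f is irreducible of degree 3.)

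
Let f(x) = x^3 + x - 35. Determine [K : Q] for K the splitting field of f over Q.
[K : Q] = 6

By the rational root test, any rational root of the monic integer polynomial f(x) = x^3 + x - 35 must be an integer dividing the constant term -35, i.e. one of ±{1, 5, 7, 35}. Evaluating: f(1) = -33, f(-1) = -37, f(5) = 95, f(-5) = -165, f(7) = 315, f(-7) = -385, f(35) = 42875, f(-35) = -42945; none is 0, so f has no rational root and is therefore irreducible over Q (a cubic with no linear factor over a field is irreducible). For an irreducible cubic, the Galois group is A_3 or S_3 according as the discriminant disc(f) = -4a^3 - 27b^2 = -4·(1)^3 - 27·(-35)^2 = -33079 is or is not a square in Q. Here disc(f) = -33079 is not a perfect square in Q, so the Galois group of f over Q is not contained in A_3 and must be all of S_3. The splitting field has degree |S_3| = 6 over Q, so [K : Q] = 6.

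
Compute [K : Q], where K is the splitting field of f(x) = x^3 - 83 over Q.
[K : Q] = 6

The roots of x^3 - 83 are ∛83, ω∛83, ω^2∛83 where ω = e^(2πi/3) is a primitive cube root of unity, so K = Q(∛83, ω). Now [Q(∛83):Q] = 3 (since 83 is not a perfect cube, x^3 - 83 is irreducible) and [Q(ω):Q] = 2. Both 2 and 3 divide [K:Q], and [K:Q] ≤ 3·2 = 6, so [K:Q] = 6. (Equivalently: Q(∛83) ⊂ R but ω ∉ R, so [K : Q(∛83)] = 2.)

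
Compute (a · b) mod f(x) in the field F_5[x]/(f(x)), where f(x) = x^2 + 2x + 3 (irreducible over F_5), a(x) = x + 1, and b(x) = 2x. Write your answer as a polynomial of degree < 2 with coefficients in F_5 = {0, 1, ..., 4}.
a · b ≡ 3x + 4 (mod f(x))

Multiply in F_5[x]: a(x)·b(x) = (x + 1)·(2x) = 2x^2 + 2x. This has degree ≥ 2, so divide by f(x) over F_5: 2x^2 + 2x = (2)·(x^2 + 2x + 3) + (3x + 4). Hence a·b ≡ 3x + 4 (mod f). (F_5[x]/(f) is a field with 5^2 = 25 elements since f is irreducible of degree 2.)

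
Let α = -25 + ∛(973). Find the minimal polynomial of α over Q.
m_α(x) = x^3 + 75x^2 + 1875x + 14652

Set β = α + 25 = ∛(973), so β^3 = 973. Then (α + 25)^3 - 973 = 0, i.e. α is a root of g(x) = (x + 25)^3 - 973 = x^3 + 75x^2 + 1875x + 14652. Since g(x) = h(x + 25) where h(x) = x^3 - 973, and h is irreducible over Q (because 973 is not a perfect cube, so h has no rational root, and a monic cubic with no rational root is irreducible), g is also irreducible (irreducibility is preserved under the substitution x → x + 25). Hence m_α(x) = x^3 + 75x^2 + 1875x + 14652.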